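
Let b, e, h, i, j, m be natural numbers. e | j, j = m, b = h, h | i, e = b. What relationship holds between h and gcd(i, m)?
h | gcd(i, m)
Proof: From e = b and e | j, b | j. j = m, so b | m. Since b = h, h | m. h | i, so h | gcd(i, m).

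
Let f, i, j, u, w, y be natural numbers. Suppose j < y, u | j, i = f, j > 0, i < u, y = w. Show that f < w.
i = f and i < u, so f < u. u | j and j > 0, so u ≤ j. Since f < u, f < j. From y = w and j < y, j < w. f < j, so f < w.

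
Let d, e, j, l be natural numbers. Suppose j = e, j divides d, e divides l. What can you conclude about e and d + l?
e divides d + l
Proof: j = e and j divides d, hence e divides d. e divides l, so e divides d + l.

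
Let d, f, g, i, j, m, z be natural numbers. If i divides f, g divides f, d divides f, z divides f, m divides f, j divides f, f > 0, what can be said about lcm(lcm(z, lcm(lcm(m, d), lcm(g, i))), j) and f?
lcm(lcm(z, lcm(lcm(m, d), lcm(g, i))), j) ≤ f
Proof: m divides f and d divides f, therefore lcm(m, d) divides f. Because g divides f and i divides f, lcm(g, i) divides f. lcm(m, d) divides f, so lcm(lcm(m, d), lcm(g, i)) divides f. z divides f, so lcm(z, lcm(lcm(m, d), lcm(g, i))) divides f. Since j divides f, lcm(lcm(z, lcm(lcm(m, d), lcm(g, i))), j) divides f. Since f > 0, lcm(lcm(z, lcm(lcm(m, d), lcm(g, i))), j) ≤ f.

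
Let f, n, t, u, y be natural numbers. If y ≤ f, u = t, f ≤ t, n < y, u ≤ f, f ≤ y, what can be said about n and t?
n < t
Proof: y ≤ f and f ≤ y, therefore y = f. u = t and u ≤ f, so t ≤ f. Since f ≤ t, f = t. Since y = f, y = t. From n < y, n < t.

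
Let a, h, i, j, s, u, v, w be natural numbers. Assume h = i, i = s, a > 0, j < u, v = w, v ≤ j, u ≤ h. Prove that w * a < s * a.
h = i and i = s, hence h = s. Because v ≤ j and j < u, v < u. u ≤ h, so v < h. Since v = w, w < h. h = s, so w < s. Since a > 0, w * a < s * a.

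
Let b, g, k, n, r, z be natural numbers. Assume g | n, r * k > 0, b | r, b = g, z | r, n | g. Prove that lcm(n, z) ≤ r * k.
g | n and n | g, so g = n. b = g, so b = n. Since b | r, n | r. Since z | r, lcm(n, z) | r. Then lcm(n, z) | r * k. Since r * k > 0, lcm(n, z) ≤ r * k.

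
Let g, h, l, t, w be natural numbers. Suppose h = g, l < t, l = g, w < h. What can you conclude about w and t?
w < t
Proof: h = g and w < h, hence w < g. Because l = g and l < t, g < t. w < g, so w < t.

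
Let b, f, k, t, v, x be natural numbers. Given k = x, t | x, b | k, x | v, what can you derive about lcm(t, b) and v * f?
lcm(t, b) | v * f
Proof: Since k = x and b | k, b | x. t | x, so lcm(t, b) | x. Since x | v, lcm(t, b) | v. Then lcm(t, b) | v * f.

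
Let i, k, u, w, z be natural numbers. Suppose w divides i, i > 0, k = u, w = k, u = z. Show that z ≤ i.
From k = u and u = z, k = z. w = k and w divides i, thus k divides i. i > 0, so k ≤ i. k = z, so z ≤ i.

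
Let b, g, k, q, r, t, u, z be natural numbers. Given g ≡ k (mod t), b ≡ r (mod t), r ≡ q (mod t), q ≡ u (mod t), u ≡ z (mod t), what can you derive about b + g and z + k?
b + g ≡ z + k (mod t)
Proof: b ≡ r (mod t) and r ≡ q (mod t), so b ≡ q (mod t). Because q ≡ u (mod t), b ≡ u (mod t). Since u ≡ z (mod t), b ≡ z (mod t). g ≡ k (mod t), so b + g ≡ z + k (mod t).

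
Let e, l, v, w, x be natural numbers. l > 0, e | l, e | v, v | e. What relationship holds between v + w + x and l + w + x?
v + w + x ≤ l + w + x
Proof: Since e | v and v | e, e = v. e | l and l > 0, therefore e ≤ l. Since e = v, v ≤ l. Then v + w ≤ l + w. Then v + w + x ≤ l + w + x.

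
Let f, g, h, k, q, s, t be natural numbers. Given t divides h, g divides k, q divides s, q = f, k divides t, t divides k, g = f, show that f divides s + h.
q = f and q divides s, thus f divides s. k divides t and t divides k, hence k = t. g divides k, so g divides t. From t divides h, g divides h. g = f, so f divides h. Since f divides s, f divides s + h.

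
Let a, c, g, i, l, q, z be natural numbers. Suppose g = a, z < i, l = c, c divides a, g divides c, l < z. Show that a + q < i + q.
Because g = a and g divides c, a divides c. Since c divides a, c = a. From l = c, l = a. Because l < z and z < i, l < i. l = a, so a < i. Then a + q < i + q.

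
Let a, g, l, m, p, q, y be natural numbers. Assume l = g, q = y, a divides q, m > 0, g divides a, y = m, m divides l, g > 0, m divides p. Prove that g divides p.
l = g and m divides l, hence m divides g. From g > 0, m ≤ g. q = y and y = m, thus q = m. Since a divides q, a divides m. g divides a, so g divides m. Since m > 0, g ≤ m. Because m ≤ g, m = g. Since m divides p, g divides p.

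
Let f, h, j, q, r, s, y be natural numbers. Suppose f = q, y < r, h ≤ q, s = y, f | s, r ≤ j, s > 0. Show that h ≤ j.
f = q and f | s, thus q | s. s > 0, so q ≤ s. Since s = y, q ≤ y. h ≤ q, so h ≤ y. y < r and r ≤ j, therefore y < j. h ≤ y, so h < j. Then h ≤ j.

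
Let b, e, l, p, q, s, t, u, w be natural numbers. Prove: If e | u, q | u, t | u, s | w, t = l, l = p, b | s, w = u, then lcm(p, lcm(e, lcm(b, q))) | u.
From t = l and t | u, l | u. l = p, so p | u. Because b | s and s | w, b | w. Since w = u, b | u. Since q | u, lcm(b, q) | u. Since e | u, lcm(e, lcm(b, q)) | u. p | u, so lcm(p, lcm(e, lcm(b, q))) | u.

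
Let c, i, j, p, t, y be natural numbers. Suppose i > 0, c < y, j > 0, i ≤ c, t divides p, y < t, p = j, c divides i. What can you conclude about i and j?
i < j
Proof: c divides i and i > 0, therefore c ≤ i. i ≤ c, so c = i. c < y, so i < y. p = j and t divides p, thus t divides j. j > 0, so t ≤ j. y < t, so y < j. i < y, so i < j.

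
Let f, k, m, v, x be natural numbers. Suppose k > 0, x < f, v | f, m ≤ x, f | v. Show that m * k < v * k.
f | v and v | f, therefore f = v. m ≤ x and x < f, so m < f. Since f = v, m < v. k > 0, so m * k < v * k.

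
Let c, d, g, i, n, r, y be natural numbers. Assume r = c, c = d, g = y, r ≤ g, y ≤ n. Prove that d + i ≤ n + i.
Because r = c and c = d, r = d. g = y and r ≤ g, hence r ≤ y. Since y ≤ n, r ≤ n. r = d, so d ≤ n. Then d + i ≤ n + i.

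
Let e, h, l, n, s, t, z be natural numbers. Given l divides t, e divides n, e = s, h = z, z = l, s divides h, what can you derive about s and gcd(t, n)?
s divides gcd(t, n)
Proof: From h = z and s divides h, s divides z. Since z = l, s divides l. Because l divides t, s divides t. e = s and e divides n, hence s divides n. s divides t, so s divides gcd(t, n).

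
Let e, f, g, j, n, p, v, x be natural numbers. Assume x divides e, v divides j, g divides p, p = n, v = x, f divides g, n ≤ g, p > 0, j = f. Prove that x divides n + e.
From g divides p and p > 0, g ≤ p. p = n, so g ≤ n. n ≤ g, so g = n. Since j = f and v divides j, v divides f. f divides g, so v divides g. Because v = x, x divides g. Since g = n, x divides n. Since x divides e, x divides n + e.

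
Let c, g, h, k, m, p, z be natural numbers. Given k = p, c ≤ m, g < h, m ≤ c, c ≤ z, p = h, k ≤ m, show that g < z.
Since k = p and p = h, k = h. m ≤ c and c ≤ m, hence m = c. k ≤ m, so k ≤ c. Since k = h, h ≤ c. Since c ≤ z, h ≤ z. Because g < h, g < z.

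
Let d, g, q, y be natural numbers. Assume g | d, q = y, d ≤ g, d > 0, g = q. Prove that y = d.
g | d and d > 0, so g ≤ d. d ≤ g, so d = g. From g = q, d = q. q = y, so d = y. Then y = d.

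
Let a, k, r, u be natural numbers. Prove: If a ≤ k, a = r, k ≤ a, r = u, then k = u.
Since k ≤ a and a ≤ k, k = a. Since a = r, k = r. Since r = u, k = u.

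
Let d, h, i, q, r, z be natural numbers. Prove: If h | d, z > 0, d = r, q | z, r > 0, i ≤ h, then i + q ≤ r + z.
d = r and h | d, hence h | r. r > 0, so h ≤ r. Since i ≤ h, i ≤ r. Since q | z and z > 0, q ≤ z. i ≤ r, so i + q ≤ r + z.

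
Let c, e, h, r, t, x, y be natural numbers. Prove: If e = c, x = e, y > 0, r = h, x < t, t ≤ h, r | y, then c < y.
x = e and e = c, thus x = c. Because x < t and t ≤ h, x < h. x = c, so c < h. Since r = h and r | y, h | y. From y > 0, h ≤ y. c < h, so c < y.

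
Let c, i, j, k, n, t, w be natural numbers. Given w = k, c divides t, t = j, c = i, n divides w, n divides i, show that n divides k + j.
w = k and n divides w, hence n divides k. Because t = j and c divides t, c divides j. c = i, so i divides j. n divides i, so n divides j. Since n divides k, n divides k + j.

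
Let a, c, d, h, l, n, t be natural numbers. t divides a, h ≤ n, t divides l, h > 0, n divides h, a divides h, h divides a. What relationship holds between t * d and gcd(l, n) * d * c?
t * d divides gcd(l, n) * d * c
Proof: a divides h and h divides a, hence a = h. n divides h and h > 0, hence n ≤ h. Because h ≤ n, h = n. Since a = h, a = n. t divides a, so t divides n. Since t divides l, t divides gcd(l, n). Then t * d divides gcd(l, n) * d. Then t * d divides gcd(l, n) * d * c.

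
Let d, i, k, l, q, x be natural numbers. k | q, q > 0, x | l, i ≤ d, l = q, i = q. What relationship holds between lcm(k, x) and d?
lcm(k, x) ≤ d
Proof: Since l = q and x | l, x | q. k | q, so lcm(k, x) | q. q > 0, so lcm(k, x) ≤ q. i = q and i ≤ d, hence q ≤ d. Since lcm(k, x) ≤ q, lcm(k, x) ≤ d.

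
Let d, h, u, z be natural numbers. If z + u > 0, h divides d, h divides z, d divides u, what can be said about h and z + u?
h ≤ z + u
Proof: From h divides d and d divides u, h divides u. h divides z, so h divides z + u. Since z + u > 0, h ≤ z + u.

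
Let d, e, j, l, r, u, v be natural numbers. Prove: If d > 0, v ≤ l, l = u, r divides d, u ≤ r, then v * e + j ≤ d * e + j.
l = u and v ≤ l, thus v ≤ u. u ≤ r, so v ≤ r. r divides d and d > 0, therefore r ≤ d. v ≤ r, so v ≤ d. By multiplying by a non-negative, v * e ≤ d * e. Then v * e + j ≤ d * e + j.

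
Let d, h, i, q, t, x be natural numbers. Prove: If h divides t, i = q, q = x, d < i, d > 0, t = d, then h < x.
i = q and q = x, thus i = x. Since t = d and h divides t, h divides d. d > 0, so h ≤ d. Since d < i, h < i. i = x, so h < x.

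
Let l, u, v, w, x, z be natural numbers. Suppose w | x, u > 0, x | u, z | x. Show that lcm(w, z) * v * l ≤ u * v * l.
w | x and z | x, therefore lcm(w, z) | x. From x | u, lcm(w, z) | u. u > 0, so lcm(w, z) ≤ u. Then lcm(w, z) * v ≤ u * v. Then lcm(w, z) * v * l ≤ u * v * l.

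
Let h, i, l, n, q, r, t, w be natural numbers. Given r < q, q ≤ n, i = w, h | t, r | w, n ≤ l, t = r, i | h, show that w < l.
i = w and i | h, therefore w | h. Since t = r and h | t, h | r. Since w | h, w | r. r | w, so r = w. r < q and q ≤ n, thus r < n. Since n ≤ l, r < l. Since r = w, w < l.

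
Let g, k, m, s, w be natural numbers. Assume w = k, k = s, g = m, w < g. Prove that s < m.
w = k and k = s, thus w = s. g = m and w < g, so w < m. From w = s, s < m.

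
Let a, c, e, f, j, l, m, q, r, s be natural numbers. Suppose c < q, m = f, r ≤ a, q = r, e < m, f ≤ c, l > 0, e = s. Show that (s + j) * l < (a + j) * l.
m = f and e < m, so e < f. From f ≤ c and c < q, f < q. Because q = r, f < r. Since r ≤ a, f < a. Since e < f, e < a. Since e = s, s < a. Then s + j < a + j. Using l > 0, by multiplying by a positive, (s + j) * l < (a + j) * l.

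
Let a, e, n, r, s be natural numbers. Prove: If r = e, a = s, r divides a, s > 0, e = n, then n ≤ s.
r = e and e = n, thus r = n. a = s and r divides a, therefore r divides s. s > 0, so r ≤ s. Since r = n, n ≤ s.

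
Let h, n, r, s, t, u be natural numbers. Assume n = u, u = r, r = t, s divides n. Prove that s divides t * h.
n = u and u = r, therefore n = r. Since r = t, n = t. s divides n, so s divides t. Then s divides t * h.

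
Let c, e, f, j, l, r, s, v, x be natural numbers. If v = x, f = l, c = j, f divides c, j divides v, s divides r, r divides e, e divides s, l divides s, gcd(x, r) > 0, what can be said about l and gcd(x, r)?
l ≤ gcd(x, r)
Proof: From c = j and f divides c, f divides j. j divides v, so f divides v. Since f = l, l divides v. Since v = x, l divides x. From r divides e and e divides s, r divides s. s divides r, so s = r. Since l divides s, l divides r. l divides x, so l divides gcd(x, r). gcd(x, r) > 0, so l ≤ gcd(x, r).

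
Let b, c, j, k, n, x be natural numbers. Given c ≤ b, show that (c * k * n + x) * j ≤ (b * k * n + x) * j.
c ≤ b, so c * k ≤ b * k. Then c * k * n ≤ b * k * n. Then c * k * n + x ≤ b * k * n + x. Then (c * k * n + x) * j ≤ (b * k * n + x) * j.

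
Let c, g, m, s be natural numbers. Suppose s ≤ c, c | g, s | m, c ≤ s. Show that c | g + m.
Since s ≤ c and c ≤ s, s = c. s | m, so c | m. From c | g, c | g + m.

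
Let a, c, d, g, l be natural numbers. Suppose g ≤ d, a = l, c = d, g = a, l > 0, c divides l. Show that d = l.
From c = d and c divides l, d divides l. Since l > 0, d ≤ l. Because g = a and a = l, g = l. g ≤ d, so l ≤ d. d ≤ l, so d = l.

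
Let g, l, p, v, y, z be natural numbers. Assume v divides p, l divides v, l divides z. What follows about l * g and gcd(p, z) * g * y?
l * g divides gcd(p, z) * g * y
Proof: l divides v and v divides p, so l divides p. Since l divides z, l divides gcd(p, z). Then l * g divides gcd(p, z) * g. Then l * g divides gcd(p, z) * g * y.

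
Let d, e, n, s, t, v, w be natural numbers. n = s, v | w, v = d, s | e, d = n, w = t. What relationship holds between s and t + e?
s | t + e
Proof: d = n and n = s, so d = s. Since v = d and v | w, d | w. Since w = t, d | t. d = s, so s | t. s | e, so s | t + e.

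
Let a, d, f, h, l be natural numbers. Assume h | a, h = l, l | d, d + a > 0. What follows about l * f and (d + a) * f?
l * f ≤ (d + a) * f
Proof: h = l and h | a, so l | a. Since l | d, l | d + a. Because d + a > 0, l ≤ d + a. Then l * f ≤ (d + a) * f.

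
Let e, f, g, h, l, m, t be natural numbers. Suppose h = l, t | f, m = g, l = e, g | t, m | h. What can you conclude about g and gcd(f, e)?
g | gcd(f, e)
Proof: Because g | t and t | f, g | f. h = l and m | h, thus m | l. Since m = g, g | l. Since l = e, g | e. Since g | f, g | gcd(f, e).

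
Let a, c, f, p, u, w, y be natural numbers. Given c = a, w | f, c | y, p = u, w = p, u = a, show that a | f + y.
Because p = u and u = a, p = a. w = p and w | f, thus p | f. Since p = a, a | f. c = a and c | y, thus a | y. a | f, so a | f + y.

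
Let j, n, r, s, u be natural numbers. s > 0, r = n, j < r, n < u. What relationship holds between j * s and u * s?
j * s < u * s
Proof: r = n and j < r, hence j < n. Since n < u, j < u. Since s > 0, j * s < u * s.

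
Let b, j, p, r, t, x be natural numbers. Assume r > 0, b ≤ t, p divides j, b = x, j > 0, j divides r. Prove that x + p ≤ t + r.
From b = x and b ≤ t, x ≤ t. p divides j and j > 0, hence p ≤ j. Because j divides r and r > 0, j ≤ r. From p ≤ j, p ≤ r. x ≤ t, so x + p ≤ t + r.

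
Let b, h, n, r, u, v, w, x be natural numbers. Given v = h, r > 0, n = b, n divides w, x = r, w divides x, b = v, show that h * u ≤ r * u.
b = v and v = h, thus b = h. n = b and n divides w, thus b divides w. Because w divides x, b divides x. x = r, so b divides r. r > 0, so b ≤ r. Since b = h, h ≤ r. By multiplying by a non-negative, h * u ≤ r * u.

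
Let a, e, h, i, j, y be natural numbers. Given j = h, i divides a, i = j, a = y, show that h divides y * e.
i = j and j = h, therefore i = h. From i divides a, h divides a. Since a = y, h divides y. Then h divides y * e.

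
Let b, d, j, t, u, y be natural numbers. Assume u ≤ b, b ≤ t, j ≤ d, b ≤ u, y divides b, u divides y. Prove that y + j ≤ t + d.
u ≤ b and b ≤ u, therefore u = b. Since u divides y, b divides y. y divides b, so b = y. Since b ≤ t, y ≤ t. From j ≤ d, y + j ≤ t + d.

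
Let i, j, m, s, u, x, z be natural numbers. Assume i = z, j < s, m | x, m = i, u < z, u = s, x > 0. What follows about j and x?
j < x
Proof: u = s and u < z, hence s < z. Since j < s, j < z. Because m = i and i = z, m = z. m | x, so z | x. Since x > 0, z ≤ x. From j < z, j < x.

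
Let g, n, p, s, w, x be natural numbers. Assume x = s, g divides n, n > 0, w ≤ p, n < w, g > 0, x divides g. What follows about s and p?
s < p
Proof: Since x divides g and g > 0, x ≤ g. x = s, so s ≤ g. g divides n and n > 0, thus g ≤ n. Since s ≤ g, s ≤ n. Because n < w and w ≤ p, n < p. s ≤ n, so s < p.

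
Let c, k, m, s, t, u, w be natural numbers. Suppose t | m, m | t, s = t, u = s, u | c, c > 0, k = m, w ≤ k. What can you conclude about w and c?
w ≤ c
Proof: k = m and w ≤ k, hence w ≤ m. From t | m and m | t, t = m. From u = s and u | c, s | c. Since s = t, t | c. t = m, so m | c. Since c > 0, m ≤ c. Since w ≤ m, w ≤ c.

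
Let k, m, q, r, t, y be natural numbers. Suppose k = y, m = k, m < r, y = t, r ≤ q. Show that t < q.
Since m = k and k = y, m = y. Since m < r, y < r. r ≤ q, so y < q. y = t, so t < q.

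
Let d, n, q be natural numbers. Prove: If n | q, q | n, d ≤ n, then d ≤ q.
Since n | q and q | n, n = q. Since d ≤ n, d ≤ q.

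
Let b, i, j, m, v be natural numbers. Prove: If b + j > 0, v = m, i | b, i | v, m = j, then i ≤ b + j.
Since v = m and m = j, v = j. i | v, so i | j. i | b, so i | b + j. b + j > 0, so i ≤ b + j.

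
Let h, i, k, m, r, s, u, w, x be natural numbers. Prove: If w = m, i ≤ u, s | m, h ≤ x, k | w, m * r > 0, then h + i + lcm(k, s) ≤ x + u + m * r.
w = m and k | w, hence k | m. s | m, so lcm(k, s) | m. Then lcm(k, s) | m * r. From m * r > 0, lcm(k, s) ≤ m * r. Since i ≤ u, i + lcm(k, s) ≤ u + m * r. Since h ≤ x, h + i + lcm(k, s) ≤ x + u + m * r.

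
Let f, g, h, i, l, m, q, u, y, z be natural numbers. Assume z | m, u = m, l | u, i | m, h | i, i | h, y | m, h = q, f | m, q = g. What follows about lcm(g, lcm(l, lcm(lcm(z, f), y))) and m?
lcm(g, lcm(l, lcm(lcm(z, f), y))) | m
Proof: i | h and h | i, therefore i = h. Since h = q, i = q. Because q = g, i = g. Since i | m, g | m. u = m and l | u, so l | m. z | m and f | m, therefore lcm(z, f) | m. Since y | m, lcm(lcm(z, f), y) | m. l | m, so lcm(l, lcm(lcm(z, f), y)) | m. Because g | m, lcm(g, lcm(l, lcm(lcm(z, f), y))) | m.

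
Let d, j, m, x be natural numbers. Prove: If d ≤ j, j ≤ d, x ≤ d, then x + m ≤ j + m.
d ≤ j and j ≤ d, therefore d = j. x ≤ d, so x ≤ j. Then x + m ≤ j + m.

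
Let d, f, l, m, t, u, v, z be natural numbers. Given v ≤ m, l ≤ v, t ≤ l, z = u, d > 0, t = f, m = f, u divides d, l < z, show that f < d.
Since m = f and v ≤ m, v ≤ f. Since l ≤ v, l ≤ f. t = f and t ≤ l, thus f ≤ l. From l ≤ f, l = f. z = u and l < z, therefore l < u. Since l = f, f < u. From u divides d and d > 0, u ≤ d. f < u, so f < d.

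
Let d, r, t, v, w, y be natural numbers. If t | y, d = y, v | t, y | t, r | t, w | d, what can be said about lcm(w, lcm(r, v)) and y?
lcm(w, lcm(r, v)) | y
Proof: d = y and w | d, so w | y. t | y and y | t, thus t = y. From r | t and v | t, lcm(r, v) | t. t = y, so lcm(r, v) | y. w | y, so lcm(w, lcm(r, v)) | y.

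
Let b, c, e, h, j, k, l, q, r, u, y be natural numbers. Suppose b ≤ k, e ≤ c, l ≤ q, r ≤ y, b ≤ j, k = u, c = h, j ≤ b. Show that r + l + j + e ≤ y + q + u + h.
Because r ≤ y and l ≤ q, r + l ≤ y + q. b ≤ j and j ≤ b, thus b = j. Since k = u and b ≤ k, b ≤ u. b = j, so j ≤ u. Since r + l ≤ y + q, r + l + j ≤ y + q + u. Because c = h and e ≤ c, e ≤ h. Since r + l + j ≤ y + q + u, r + l + j + e ≤ y + q + u + h.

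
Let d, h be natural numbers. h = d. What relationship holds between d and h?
d = h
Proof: h = d. By symmetry, d = h.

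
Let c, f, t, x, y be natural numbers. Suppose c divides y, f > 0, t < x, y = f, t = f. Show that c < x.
y = f and c divides y, therefore c divides f. f > 0, so c ≤ f. t = f and t < x, hence f < x. Since c ≤ f, c < x.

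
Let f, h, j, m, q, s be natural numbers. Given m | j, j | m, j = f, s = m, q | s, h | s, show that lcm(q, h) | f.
m | j and j | m, thus m = j. j = f, so m = f. q | s and h | s, therefore lcm(q, h) | s. Since s = m, lcm(q, h) | m. m = f, so lcm(q, h) | f.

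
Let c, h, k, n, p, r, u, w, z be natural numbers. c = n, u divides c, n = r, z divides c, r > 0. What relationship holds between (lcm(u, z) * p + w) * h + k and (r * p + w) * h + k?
(lcm(u, z) * p + w) * h + k ≤ (r * p + w) * h + k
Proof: c = n and n = r, thus c = r. u divides c and z divides c, thus lcm(u, z) divides c. Since c = r, lcm(u, z) divides r. Since r > 0, lcm(u, z) ≤ r. By multiplying by a non-negative, lcm(u, z) * p ≤ r * p. Then lcm(u, z) * p + w ≤ r * p + w. By multiplying by a non-negative, (lcm(u, z) * p + w) * h ≤ (r * p + w) * h. Then (lcm(u, z) * p + w) * h + k ≤ (r * p + w) * h + k.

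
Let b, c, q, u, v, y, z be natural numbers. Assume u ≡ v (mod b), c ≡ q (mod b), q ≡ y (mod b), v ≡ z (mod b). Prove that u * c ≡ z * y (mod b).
u ≡ v (mod b) and v ≡ z (mod b), so u ≡ z (mod b). c ≡ q (mod b) and q ≡ y (mod b), so c ≡ y (mod b). u ≡ z (mod b), so u * c ≡ z * y (mod b).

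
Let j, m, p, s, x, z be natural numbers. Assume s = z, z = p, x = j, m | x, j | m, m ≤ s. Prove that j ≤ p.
Since s = z and z = p, s = p. Since x = j and m | x, m | j. From j | m, m = j. Since m ≤ s, j ≤ s. Because s = p, j ≤ p.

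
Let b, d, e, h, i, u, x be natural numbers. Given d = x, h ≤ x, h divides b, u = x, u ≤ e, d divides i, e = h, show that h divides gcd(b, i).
From e = h and u ≤ e, u ≤ h. u = x, so x ≤ h. Since h ≤ x, x = h. d = x and d divides i, thus x divides i. Since x = h, h divides i. Since h divides b, h divides gcd(b, i).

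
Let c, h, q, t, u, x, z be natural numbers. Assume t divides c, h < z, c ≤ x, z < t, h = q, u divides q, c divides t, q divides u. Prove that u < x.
q divides u and u divides q, thus q = u. Since h = q, h = u. t divides c and c divides t, so t = c. h < z and z < t, hence h < t. Since t = c, h < c. c ≤ x, so h < x. h = u, so u < x.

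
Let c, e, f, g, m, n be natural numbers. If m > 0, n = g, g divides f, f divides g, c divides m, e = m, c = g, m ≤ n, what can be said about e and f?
e = f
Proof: n = g and m ≤ n, therefore m ≤ g. c = g and c divides m, therefore g divides m. From m > 0, g ≤ m. Because m ≤ g, m = g. Because e = m, e = g. Since g divides f and f divides g, g = f. Because e = g, e = f.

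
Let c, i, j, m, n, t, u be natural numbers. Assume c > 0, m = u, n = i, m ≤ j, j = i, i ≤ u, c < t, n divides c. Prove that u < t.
j = i and m ≤ j, so m ≤ i. Since m = u, u ≤ i. Since i ≤ u, i = u. n = i and n divides c, therefore i divides c. Since c > 0, i ≤ c. c < t, so i < t. Because i = u, u < t.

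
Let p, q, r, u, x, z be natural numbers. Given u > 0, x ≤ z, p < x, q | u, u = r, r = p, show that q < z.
Because u = r and r = p, u = p. Since q | u and u > 0, q ≤ u. Since u = p, q ≤ p. p < x and x ≤ z, so p < z. q ≤ p, so q < z.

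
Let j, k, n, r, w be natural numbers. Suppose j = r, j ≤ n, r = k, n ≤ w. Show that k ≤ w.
j = r and r = k, therefore j = k. j ≤ n and n ≤ w, hence j ≤ w. Since j = k, k ≤ w.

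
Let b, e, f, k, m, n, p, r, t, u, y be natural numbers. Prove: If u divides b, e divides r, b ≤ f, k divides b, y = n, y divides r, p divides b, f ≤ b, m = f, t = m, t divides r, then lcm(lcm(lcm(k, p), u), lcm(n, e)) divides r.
k divides b and p divides b, therefore lcm(k, p) divides b. u divides b, so lcm(lcm(k, p), u) divides b. t = m and m = f, therefore t = f. f ≤ b and b ≤ f, so f = b. t = f, so t = b. Since t divides r, b divides r. Since lcm(lcm(k, p), u) divides b, lcm(lcm(k, p), u) divides r. Because y = n and y divides r, n divides r. e divides r, so lcm(n, e) divides r. lcm(lcm(k, p), u) divides r, so lcm(lcm(lcm(k, p), u), lcm(n, e)) divides r.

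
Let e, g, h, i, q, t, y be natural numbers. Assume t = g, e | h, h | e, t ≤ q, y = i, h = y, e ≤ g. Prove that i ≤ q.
Because h = y and y = i, h = i. Since e | h and h | e, e = h. Since e ≤ g, h ≤ g. t = g and t ≤ q, so g ≤ q. h ≤ g, so h ≤ q. Since h = i, i ≤ q.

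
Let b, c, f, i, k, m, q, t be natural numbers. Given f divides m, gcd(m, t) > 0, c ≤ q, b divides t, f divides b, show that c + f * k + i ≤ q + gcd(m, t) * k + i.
f divides b and b divides t, hence f divides t. f divides m, so f divides gcd(m, t). Since gcd(m, t) > 0, f ≤ gcd(m, t). By multiplying by a non-negative, f * k ≤ gcd(m, t) * k. Since c ≤ q, c + f * k ≤ q + gcd(m, t) * k. Then c + f * k + i ≤ q + gcd(m, t) * k + i.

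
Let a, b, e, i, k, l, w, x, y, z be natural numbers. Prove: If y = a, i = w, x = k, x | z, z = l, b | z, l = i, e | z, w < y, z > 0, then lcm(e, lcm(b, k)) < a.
Because z = l and l = i, z = i. Since i = w, z = w. x = k and x | z, hence k | z. Since b | z, lcm(b, k) | z. e | z, so lcm(e, lcm(b, k)) | z. Since z > 0, lcm(e, lcm(b, k)) ≤ z. z = w, so lcm(e, lcm(b, k)) ≤ w. y = a and w < y, hence w < a. lcm(e, lcm(b, k)) ≤ w, so lcm(e, lcm(b, k)) < a.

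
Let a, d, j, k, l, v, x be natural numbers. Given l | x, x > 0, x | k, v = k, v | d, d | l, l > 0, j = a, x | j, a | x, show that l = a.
l | x and x > 0, hence l ≤ x. From v | d and d | l, v | l. v = k, so k | l. x | k, so x | l. Since l > 0, x ≤ l. Since l ≤ x, l = x. Since j = a and x | j, x | a. From a | x, x = a. Because l = x, l = a.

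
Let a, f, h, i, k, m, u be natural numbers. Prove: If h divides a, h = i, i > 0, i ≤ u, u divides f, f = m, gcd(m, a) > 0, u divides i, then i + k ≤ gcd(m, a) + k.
u divides i and i > 0, hence u ≤ i. From i ≤ u, u = i. Because f = m and u divides f, u divides m. u = i, so i divides m. From h = i and h divides a, i divides a. Since i divides m, i divides gcd(m, a). Since gcd(m, a) > 0, i ≤ gcd(m, a). Then i + k ≤ gcd(m, a) + k.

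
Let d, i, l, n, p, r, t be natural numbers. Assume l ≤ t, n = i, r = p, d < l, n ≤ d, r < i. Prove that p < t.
Since r = p and r < i, p < i. n = i and n ≤ d, so i ≤ d. Because d < l and l ≤ t, d < t. Since i ≤ d, i < t. Since p < i, p < t.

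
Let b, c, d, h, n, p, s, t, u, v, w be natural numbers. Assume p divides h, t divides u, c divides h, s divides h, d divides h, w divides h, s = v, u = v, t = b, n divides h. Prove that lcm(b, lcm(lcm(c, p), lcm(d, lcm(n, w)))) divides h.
u = v and t divides u, therefore t divides v. Since t = b, b divides v. s = v and s divides h, therefore v divides h. b divides v, so b divides h. Because c divides h and p divides h, lcm(c, p) divides h. Since n divides h and w divides h, lcm(n, w) divides h. d divides h, so lcm(d, lcm(n, w)) divides h. lcm(c, p) divides h, so lcm(lcm(c, p), lcm(d, lcm(n, w))) divides h. Since b divides h, lcm(b, lcm(lcm(c, p), lcm(d, lcm(n, w)))) divides h.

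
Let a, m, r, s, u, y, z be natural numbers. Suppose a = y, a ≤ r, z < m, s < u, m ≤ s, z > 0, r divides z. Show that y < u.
Because a = y and a ≤ r, y ≤ r. r divides z and z > 0, so r ≤ z. Because y ≤ r, y ≤ z. Because m ≤ s and s < u, m < u. Since z < m, z < u. Since y ≤ z, y < u.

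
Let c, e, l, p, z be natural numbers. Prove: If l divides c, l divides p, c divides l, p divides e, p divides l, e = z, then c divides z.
p divides l and l divides p, therefore p = l. l divides c and c divides l, hence l = c. Since p = l, p = c. From e = z and p divides e, p divides z. p = c, so c divides z.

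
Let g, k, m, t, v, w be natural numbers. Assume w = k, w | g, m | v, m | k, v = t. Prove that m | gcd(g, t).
w = k and w | g, so k | g. Since m | k, m | g. v = t and m | v, hence m | t. m | g, so m | gcd(g, t).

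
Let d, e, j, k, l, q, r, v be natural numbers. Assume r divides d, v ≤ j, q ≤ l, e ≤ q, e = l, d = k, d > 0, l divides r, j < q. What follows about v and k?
v < k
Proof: e = l and e ≤ q, thus l ≤ q. Since q ≤ l, q = l. v ≤ j and j < q, therefore v < q. Since q = l, v < l. Since l divides r and r divides d, l divides d. d > 0, so l ≤ d. d = k, so l ≤ k. v < l, so v < k.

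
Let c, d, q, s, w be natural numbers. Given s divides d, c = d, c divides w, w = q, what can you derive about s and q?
s divides q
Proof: w = q and c divides w, thus c divides q. Since c = d, d divides q. Since s divides d, s divides q.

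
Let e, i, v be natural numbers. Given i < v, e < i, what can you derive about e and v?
e < v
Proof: Because e < i and i < v, by transitivity, e < v.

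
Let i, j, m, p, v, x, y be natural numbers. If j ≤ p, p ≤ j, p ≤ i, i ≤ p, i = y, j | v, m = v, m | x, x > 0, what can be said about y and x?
y ≤ x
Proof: j ≤ p and p ≤ j, so j = p. p ≤ i and i ≤ p, thus p = i. i = y, so p = y. j = p, so j = y. m = v and m | x, thus v | x. j | v, so j | x. Since j = y, y | x. Because x > 0, y ≤ x.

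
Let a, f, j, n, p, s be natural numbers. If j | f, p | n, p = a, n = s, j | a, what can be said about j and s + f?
j | s + f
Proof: p = a and p | n, hence a | n. Since n = s, a | s. Since j | a, j | s. Since j | f, j | s + f.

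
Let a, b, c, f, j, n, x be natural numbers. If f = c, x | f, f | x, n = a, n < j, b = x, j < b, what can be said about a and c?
a < c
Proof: x | f and f | x, therefore x = f. Since b = x, b = f. f = c, so b = c. Since n < j and j < b, n < b. Since n = a, a < b. b = c, so a < c.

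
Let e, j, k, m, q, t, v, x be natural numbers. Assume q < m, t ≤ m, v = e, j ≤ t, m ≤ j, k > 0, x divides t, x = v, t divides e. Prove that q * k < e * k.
Since m ≤ j and j ≤ t, m ≤ t. Since t ≤ m, m = t. x = v and x divides t, hence v divides t. Since v = e, e divides t. From t divides e, t = e. Because m = t, m = e. q < m, so q < e. Combined with k > 0, by multiplying by a positive, q * k < e * k.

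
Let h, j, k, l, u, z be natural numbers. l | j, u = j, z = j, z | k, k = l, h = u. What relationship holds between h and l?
h = l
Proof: h = u and u = j, hence h = j. Because z = j and z | k, j | k. Because k = l, j | l. l | j, so j = l. Since h = j, h = l.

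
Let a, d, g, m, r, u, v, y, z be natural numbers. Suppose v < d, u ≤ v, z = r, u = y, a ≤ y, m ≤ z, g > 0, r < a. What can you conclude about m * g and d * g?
m * g < d * g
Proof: Since z = r and m ≤ z, m ≤ r. From r < a, m < a. a ≤ y, so m < y. Because u ≤ v and v < d, u < d. Since u = y, y < d. m < y, so m < d. Since g > 0, m * g < d * g.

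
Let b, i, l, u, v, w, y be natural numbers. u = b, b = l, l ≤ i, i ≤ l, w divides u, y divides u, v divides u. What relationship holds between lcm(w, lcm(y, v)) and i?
lcm(w, lcm(y, v)) divides i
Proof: Because u = b and b = l, u = l. l ≤ i and i ≤ l, so l = i. u = l, so u = i. Because y divides u and v divides u, lcm(y, v) divides u. Since w divides u, lcm(w, lcm(y, v)) divides u. u = i, so lcm(w, lcm(y, v)) divides i.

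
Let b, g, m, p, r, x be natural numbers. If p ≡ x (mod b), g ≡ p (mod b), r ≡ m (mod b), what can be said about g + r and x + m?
g + r ≡ x + m (mod b)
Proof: Because g ≡ p (mod b) and p ≡ x (mod b), g ≡ x (mod b). Since r ≡ m (mod b), by adding congruences, g + r ≡ x + m (mod b).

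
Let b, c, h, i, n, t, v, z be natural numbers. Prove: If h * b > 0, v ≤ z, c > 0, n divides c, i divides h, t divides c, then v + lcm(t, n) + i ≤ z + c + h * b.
t divides c and n divides c, therefore lcm(t, n) divides c. c > 0, so lcm(t, n) ≤ c. i divides h, so i divides h * b. Since h * b > 0, i ≤ h * b. Since lcm(t, n) ≤ c, lcm(t, n) + i ≤ c + h * b. v ≤ z, so v + lcm(t, n) + i ≤ z + c + h * b.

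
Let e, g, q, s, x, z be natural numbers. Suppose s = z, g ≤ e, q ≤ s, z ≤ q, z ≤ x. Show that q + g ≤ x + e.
s = z and q ≤ s, thus q ≤ z. Since z ≤ q, z = q. Because z ≤ x, q ≤ x. Since g ≤ e, q + g ≤ x + e.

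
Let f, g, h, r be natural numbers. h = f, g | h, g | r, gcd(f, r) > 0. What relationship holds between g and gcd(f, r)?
g ≤ gcd(f, r)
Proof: h = f and g | h, hence g | f. Since g | r, g | gcd(f, r). From gcd(f, r) > 0, g ≤ gcd(f, r).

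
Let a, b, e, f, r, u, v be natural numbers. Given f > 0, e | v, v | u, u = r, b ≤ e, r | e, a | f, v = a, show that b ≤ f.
u = r and v | u, hence v | r. r | e, so v | e. From e | v, e = v. Since v = a, e = a. Since b ≤ e, b ≤ a. a | f and f > 0, hence a ≤ f. b ≤ a, so b ≤ f.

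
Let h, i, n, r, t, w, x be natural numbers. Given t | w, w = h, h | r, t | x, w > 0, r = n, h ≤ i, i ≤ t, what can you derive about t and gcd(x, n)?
t | gcd(x, n)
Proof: h ≤ i and i ≤ t, so h ≤ t. t | w and w > 0, therefore t ≤ w. w = h, so t ≤ h. Since h ≤ t, h = t. Because r = n and h | r, h | n. Since h = t, t | n. t | x, so t | gcd(x, n).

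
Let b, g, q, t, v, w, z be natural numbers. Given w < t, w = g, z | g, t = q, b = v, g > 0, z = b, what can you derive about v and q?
v < q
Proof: Because z = b and z | g, b | g. g > 0, so b ≤ g. b = v, so v ≤ g. Since w = g and w < t, g < t. Since v ≤ g, v < t. t = q, so v < q.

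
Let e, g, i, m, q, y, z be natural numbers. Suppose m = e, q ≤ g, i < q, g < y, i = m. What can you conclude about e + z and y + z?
e + z < y + z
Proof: i < q and q ≤ g, so i < g. g < y, so i < y. i = m, so m < y. Since m = e, e < y. Then e + z < y + z.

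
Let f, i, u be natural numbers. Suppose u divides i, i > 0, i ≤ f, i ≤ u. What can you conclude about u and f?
u ≤ f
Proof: From u divides i and i > 0, u ≤ i. Because i ≤ u, i = u. i ≤ f, so u ≤ f.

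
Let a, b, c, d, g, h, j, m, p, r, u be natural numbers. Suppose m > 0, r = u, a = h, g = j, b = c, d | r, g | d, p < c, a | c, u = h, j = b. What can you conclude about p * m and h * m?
p * m < h * m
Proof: j = b and b = c, therefore j = c. Because g = j, g = c. Since r = u and d | r, d | u. Since g | d, g | u. u = h, so g | h. g = c, so c | h. a = h and a | c, thus h | c. Since c | h, c = h. p < c, so p < h. m > 0, so p * m < h * m.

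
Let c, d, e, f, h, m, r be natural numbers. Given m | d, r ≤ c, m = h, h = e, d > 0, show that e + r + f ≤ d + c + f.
m = h and m | d, thus h | d. From d > 0, h ≤ d. h = e, so e ≤ d. Since r ≤ c, e + r ≤ d + c. Then e + r + f ≤ d + c + f.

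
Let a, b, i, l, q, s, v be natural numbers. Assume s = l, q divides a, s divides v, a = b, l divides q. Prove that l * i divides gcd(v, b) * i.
s = l and s divides v, thus l divides v. a = b and q divides a, thus q divides b. Since l divides q, l divides b. l divides v, so l divides gcd(v, b). Then l * i divides gcd(v, b) * i.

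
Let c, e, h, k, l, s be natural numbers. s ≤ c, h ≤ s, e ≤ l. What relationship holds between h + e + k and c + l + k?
h + e + k ≤ c + l + k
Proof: h ≤ s and s ≤ c, thus h ≤ c. Because e ≤ l, h + e ≤ c + l. Then h + e + k ≤ c + l + k.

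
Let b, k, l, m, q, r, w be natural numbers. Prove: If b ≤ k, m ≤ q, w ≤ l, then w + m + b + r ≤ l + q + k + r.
m ≤ q and b ≤ k, hence m + b ≤ q + k. Then m + b + r ≤ q + k + r. w ≤ l, so w + m + b + r ≤ l + q + k + r.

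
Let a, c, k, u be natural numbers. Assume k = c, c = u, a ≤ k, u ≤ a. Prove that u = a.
k = c and a ≤ k, so a ≤ c. c = u, so a ≤ u. u ≤ a, so u = a.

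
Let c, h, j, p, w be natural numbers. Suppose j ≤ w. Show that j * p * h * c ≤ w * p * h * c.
j ≤ w. By multiplying by a non-negative, j * p ≤ w * p. By multiplying by a non-negative, j * p * h ≤ w * p * h. By multiplying by a non-negative, j * p * h * c ≤ w * p * h * c.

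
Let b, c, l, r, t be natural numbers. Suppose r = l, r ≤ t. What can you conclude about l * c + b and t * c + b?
l * c + b ≤ t * c + b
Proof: Since r = l and r ≤ t, l ≤ t. Then l * c ≤ t * c. Then l * c + b ≤ t * c + b.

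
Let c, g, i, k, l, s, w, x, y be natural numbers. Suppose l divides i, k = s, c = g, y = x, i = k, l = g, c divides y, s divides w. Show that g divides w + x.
From i = k and k = s, i = s. l = g and l divides i, thus g divides i. Since i = s, g divides s. Since s divides w, g divides w. Because y = x and c divides y, c divides x. Since c = g, g divides x. g divides w, so g divides w + x.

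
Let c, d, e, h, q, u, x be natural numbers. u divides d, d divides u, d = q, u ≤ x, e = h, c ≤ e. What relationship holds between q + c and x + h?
q + c ≤ x + h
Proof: u divides d and d divides u, so u = d. d = q, so u = q. Since u ≤ x, q ≤ x. e = h and c ≤ e, thus c ≤ h. q ≤ x, so q + c ≤ x + h.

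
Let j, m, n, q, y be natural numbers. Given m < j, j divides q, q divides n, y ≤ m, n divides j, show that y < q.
q divides n and n divides j, so q divides j. Since j divides q, j = q. y ≤ m and m < j, so y < j. j = q, so y < q.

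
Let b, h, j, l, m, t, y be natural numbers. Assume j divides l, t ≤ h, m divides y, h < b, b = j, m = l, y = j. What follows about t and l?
t < l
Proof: m = l and m divides y, so l divides y. Since y = j, l divides j. j divides l, so j = l. b = j, so b = l. t ≤ h and h < b, hence t < b. Since b = l, t < l.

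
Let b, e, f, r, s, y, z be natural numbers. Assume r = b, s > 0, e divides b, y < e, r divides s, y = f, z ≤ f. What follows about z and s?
z < s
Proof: y = f and y < e, hence f < e. r = b and r divides s, therefore b divides s. Since e divides b, e divides s. Since s > 0, e ≤ s. f < e, so f < s. Since z ≤ f, z < s.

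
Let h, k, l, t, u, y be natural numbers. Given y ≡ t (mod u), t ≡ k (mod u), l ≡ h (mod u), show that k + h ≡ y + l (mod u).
y ≡ t (mod u) and t ≡ k (mod u), therefore y ≡ k (mod u). l ≡ h (mod u), so y + l ≡ k + h (mod u). Then k + h ≡ y + l (mod u).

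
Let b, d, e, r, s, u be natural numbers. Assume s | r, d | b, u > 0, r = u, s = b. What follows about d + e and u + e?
d + e ≤ u + e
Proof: s = b and s | r, therefore b | r. Since r = u, b | u. Because d | b, d | u. Since u > 0, d ≤ u. Then d + e ≤ u + e.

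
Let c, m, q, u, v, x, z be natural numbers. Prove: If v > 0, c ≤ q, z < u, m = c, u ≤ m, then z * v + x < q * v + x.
Because m = c and u ≤ m, u ≤ c. c ≤ q, so u ≤ q. z < u, so z < q. v > 0, so z * v < q * v. Then z * v + x < q * v + x.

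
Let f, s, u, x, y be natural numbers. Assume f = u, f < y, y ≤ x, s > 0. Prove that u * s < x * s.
f = u and f < y, thus u < y. Since y ≤ x, u < x. s > 0, so u * s < x * s.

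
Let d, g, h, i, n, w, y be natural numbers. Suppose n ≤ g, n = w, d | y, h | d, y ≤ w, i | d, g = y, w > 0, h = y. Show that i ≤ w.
h = y and h | d, therefore y | d. Since d | y, d = y. n = w and n ≤ g, so w ≤ g. Since g = y, w ≤ y. y ≤ w, so y = w. Since d = y, d = w. Because i | d, i | w. w > 0, so i ≤ w.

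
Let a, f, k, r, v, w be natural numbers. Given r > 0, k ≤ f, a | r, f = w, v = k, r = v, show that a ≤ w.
r = v and v = k, so r = k. a | r and r > 0, thus a ≤ r. Since r = k, a ≤ k. Because k ≤ f, a ≤ f. f = w, so a ≤ w.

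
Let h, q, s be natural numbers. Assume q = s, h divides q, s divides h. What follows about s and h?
s = h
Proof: q = s and h divides q, therefore h divides s. s divides h, so h = s. Then s = h.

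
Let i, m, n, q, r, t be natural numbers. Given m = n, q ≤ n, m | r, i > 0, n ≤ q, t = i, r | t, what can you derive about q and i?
q ≤ i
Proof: n ≤ q and q ≤ n, so n = q. Since m = n, m = q. Because m | r and r | t, m | t. t = i, so m | i. Since m = q, q | i. Since i > 0, q ≤ i.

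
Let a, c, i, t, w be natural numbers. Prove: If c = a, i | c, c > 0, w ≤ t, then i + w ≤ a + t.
i | c and c > 0, thus i ≤ c. Since c = a, i ≤ a. From w ≤ t, i + w ≤ a + t.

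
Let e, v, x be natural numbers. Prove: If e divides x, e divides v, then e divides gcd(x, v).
e divides x and e divides v. Because common divisors divide the gcd, e divides gcd(x, v).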